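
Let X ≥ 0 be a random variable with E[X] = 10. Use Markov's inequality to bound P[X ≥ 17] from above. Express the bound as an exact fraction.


μ = E[X] = 10, a = 17.
Markov: P[X ≥ 17] ≤ μ/a = (10)/17 = 10/17.
Numerically: ≈ 0.588235.
(Since a = 17 > μ = 10.000000, the bound 10/17 is < 1 and informative.)

P[X ≥ 17] ≤ 10/17 ≈ 0.588235.


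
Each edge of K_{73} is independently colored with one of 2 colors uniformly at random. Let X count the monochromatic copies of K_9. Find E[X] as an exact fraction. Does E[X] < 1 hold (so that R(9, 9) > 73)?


E[X] = C(73, 9) · 2^{1 − 36} = 97082021465 · 2^{−35} = 97082021465/34359738368.
As a reduced fraction: E[X] = 97082021465/34359738368 ≈ 2.825459.
Is E[X] < 1? NO.
Since E[X] ≥ 1, the first-moment bound is inconclusive at n = 73; it does NOT by itself certify R(9, 9) > 73.

E[X] = 97082021465/34359738368 ≈ 2.825459; E[X] ≥ 1; first-moment method inconclusive here.


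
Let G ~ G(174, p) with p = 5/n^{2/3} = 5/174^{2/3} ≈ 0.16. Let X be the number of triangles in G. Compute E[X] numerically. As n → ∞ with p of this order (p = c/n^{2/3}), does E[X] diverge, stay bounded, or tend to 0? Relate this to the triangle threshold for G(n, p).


Number of potential triangles: C(174, 3) = 862924.
Each occurs with probability p³ ≈ (0.16)³ ≈ 4.12868e-03.
By linearity: E[X] = C(174, 3)·p³ ≈ 862924 · 4.12868e-03 ≈ 3562.739.
Since α = 2/3 < 1, p = c/n^{2/3} ≫ 1/n is above the triangle threshold p ~ 1/n. Asymptotically E[X] ~ (c³/6)·n^{3(1−α)} = (5³/6)·n^{1} → ∞; triangles are abundant w.h.p.

E[X] ≈ 3562.739; in regime p = Θ(1/n^{2/3}) E[X] diverges (above the triangle threshold p ~ 1/n).


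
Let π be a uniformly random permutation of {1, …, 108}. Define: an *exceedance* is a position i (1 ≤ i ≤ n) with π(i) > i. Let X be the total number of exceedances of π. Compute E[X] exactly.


Write X = Σ_{i=1}^{108} X_i, where X_i = 1_{π(i) > i}.
For each fixed i, π(i) is uniform over {1, …, 108} (marginal of a uniform permutation), so P[π(i) > i] = (n − i)/n. Summing: Σ_{i=1}^{108} (n − i)/n = (0 + 1 + … + 107)/108 = 108(108 − 1)/(2·108) = (108 − 1)/2.
Hence E[X] = Σ_{i=1}^{108} (108 − i)/108 = 107/2 ≈ 53.500000.

E[X] = 107/2 = 53.500000.


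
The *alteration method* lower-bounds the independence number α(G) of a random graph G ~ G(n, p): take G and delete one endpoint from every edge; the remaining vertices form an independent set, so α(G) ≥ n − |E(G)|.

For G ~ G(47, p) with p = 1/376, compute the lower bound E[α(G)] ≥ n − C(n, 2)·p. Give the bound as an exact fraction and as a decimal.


E[|E(G)|] = C(47, 2)·p = 1081 · (1/376) = 23/8.
E[α(G)] ≥ n − E[|E(G)|] = 47 − 23/8 = 353/8.
Numerically: ≈ 44.1250.
(This is only a lower bound; the true E[α(G)] may be larger.)

E[α(G)] ≥ 353/8 ≈ 44.1250.


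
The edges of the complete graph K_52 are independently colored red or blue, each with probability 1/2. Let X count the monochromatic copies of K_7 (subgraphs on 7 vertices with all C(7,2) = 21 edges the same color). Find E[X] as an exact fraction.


Let X = Σ_S X_S over the C(52, 7) = 133784560 subsets S of size 7, where X_S = 1 if the K_7 on S is monochromatic.
For a fixed S, the K_7 on S has C(7, 2) = 21 edges. P[all 21 edges red] = (1/2)^21, and likewise for blue, so P[monochromatic] = 2·(1/2)^21 = 2^{1 − 21} = 1/1048576.
By linearity of expectation: E[X] = C(52, 7) · 2^{1 − 21} = 133784560 · 1/1048576 = 8361535/65536.
Numerically: E[X] ≈ 127.586899.

E[X] = C(52,7)·2^(1−C(7,2)) = 8361535/65536 ≈ 127.586899.


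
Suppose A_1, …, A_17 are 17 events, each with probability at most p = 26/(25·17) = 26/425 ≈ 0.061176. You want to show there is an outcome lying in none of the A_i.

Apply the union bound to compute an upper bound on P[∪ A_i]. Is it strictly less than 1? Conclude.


Union bound: P[∪_{i=1}^{17} A_i] ≤ Σ_i P[A_i] ≤ 17·p = 17·(26/425) = 26/25.
Numerically: 26/25 ≈ 1.040000.
Is 26/25 < 1? NO.
Since the bound 26/25 is ≥ 1, the union bound is uninformative here; it does NOT by itself certify existence.

17·p = 26/25 ≈ 1.040000; existence NOT certified by the union bound.


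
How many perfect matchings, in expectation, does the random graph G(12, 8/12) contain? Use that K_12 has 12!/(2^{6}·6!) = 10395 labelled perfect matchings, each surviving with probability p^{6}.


K_12 has 12!/(2^{6}·6!) = 10395 labelled perfect matchings.
For each such perfect matching H, let X_H = 1 if all 6 edges of H are present in G. Then P[X_H = 1] = p^{6} = (2/3)^{6} = 64/729.
Summing the indicators: E[X] = Σ_H E[X_H] = 10395 · p^{6} = 10395 · 64/729 = 24640/27.
Numerically: E[X] ≈ 912.593.

E[X] = 10395 · (2/3)^{6} = 24640/27 ≈ 912.593.


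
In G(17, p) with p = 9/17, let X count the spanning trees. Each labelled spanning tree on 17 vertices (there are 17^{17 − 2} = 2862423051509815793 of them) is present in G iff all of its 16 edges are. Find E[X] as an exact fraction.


K_17 has 17^{17 − 2} = 2862423051509815793 labelled spanning trees.
For each such spanning tree H, let X_H = 1 if all 16 edges of H are present in G. Then P[X_H = 1] = p^{16} = (9/17)^{16} = 1853020188851841/48661191875666868481.
Summing the indicators: E[X] = Σ_H E[X_H] = 2862423051509815793 · p^{16} = 2862423051509815793 · 1853020188851841/48661191875666868481 = 1853020188851841/17.
Numerically: E[X] ≈ 1.09e+14.

E[X] = 2862423051509815793 · (9/17)^{16} = 1853020188851841/17 ≈ 1.09e+14.


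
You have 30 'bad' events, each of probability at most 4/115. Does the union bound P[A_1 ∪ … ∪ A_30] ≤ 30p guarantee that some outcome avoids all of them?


Union bound: P[∪_{i=1}^{30} A_i] ≤ Σ_i P[A_i] ≤ 30·p = 30·(4/115) = 24/23.
Numerically: 24/23 ≈ 1.043478.
Is 24/23 < 1? NO.
Since the bound 24/23 is ≥ 1, the union bound is uninformative here; it does NOT by itself certify existence.

30·p = 24/23 ≈ 1.043478; existence NOT certified by the union bound.


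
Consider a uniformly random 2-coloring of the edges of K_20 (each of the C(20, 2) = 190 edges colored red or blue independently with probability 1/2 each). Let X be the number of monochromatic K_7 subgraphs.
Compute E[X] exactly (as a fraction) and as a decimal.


Let X = Σ_S X_S over the C(20, 7) = 77520 subsets S of size 7, where X_S = 1 if the K_7 on S is monochromatic.
For a fixed S, the K_7 on S has C(7, 2) = 21 edges. P[all 21 edges red] = (1/2)^21, and likewise for blue, so P[monochromatic] = 2·(1/2)^21 = 2^{1 − 21} = 1/1048576.
By linearity of expectation: E[X] = C(20, 7) · 2^{1 − 21} = 77520 · 1/1048576 = 4845/65536.
Numerically: E[X] ≈ 0.07393.

E[X] = C(20,7)·2^(1−C(7,2)) = 4845/65536 ≈ 0.07393.


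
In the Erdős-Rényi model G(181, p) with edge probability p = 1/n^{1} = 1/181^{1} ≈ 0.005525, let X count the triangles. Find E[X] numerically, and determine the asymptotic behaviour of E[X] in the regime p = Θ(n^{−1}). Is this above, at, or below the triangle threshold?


Number of potential triangles: C(181, 3) = 971970.
Each occurs with probability p³ ≈ (0.005525)³ ≈ 1.686414e-07.
By linearity: E[X] = C(181, 3)·p³ ≈ 971970 · 1.686414e-07 ≈ 0.1639.
Here α = 1, so p = 1/n is exactly at the triangle threshold p ~ 1/n. Asymptotically E[X] → c³/6 = 1³/6 = 1/6 ≈ 0.1667, a bounded constant. In this regime the triangle count is asymptotically Poisson(c³/6).

E[X] ≈ 0.1639; in regime p = Θ(1/n^{1}) E[X] stays bounded (at the triangle threshold p ~ 1/n).


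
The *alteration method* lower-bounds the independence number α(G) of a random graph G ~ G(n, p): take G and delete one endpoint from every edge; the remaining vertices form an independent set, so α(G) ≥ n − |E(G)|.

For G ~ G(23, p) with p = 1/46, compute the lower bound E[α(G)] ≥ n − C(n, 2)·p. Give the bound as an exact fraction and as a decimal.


E[|E(G)|] = C(23, 2)·p = 253 · (1/46) = 11/2.
E[α(G)] ≥ n − E[|E(G)|] = 23 − 11/2 = 35/2.
Numerically: ≈ 17.500000.
(This is only a lower bound; the true E[α(G)] may be larger.)

E[α(G)] ≥ 35/2 ≈ 17.500000.


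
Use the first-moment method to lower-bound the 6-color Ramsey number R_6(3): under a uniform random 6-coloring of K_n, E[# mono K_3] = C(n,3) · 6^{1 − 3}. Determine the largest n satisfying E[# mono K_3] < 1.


We need C(n, 3) · 6^{1 − 3} < 1, i.e. C(n, 3) < 6^{3 − 1} = 36.
Check values of n near the boundary:
  n = 5: C(5, 3) = 10; 10 < 36? YES
  n = 6: C(6, 3) = 20; 20 < 36? YES
  n = 7: C(7, 3) = 35; 35 < 36? YES
  n = 8: C(8, 3) = 56; 56 < 36? NO
  n = 9: C(9, 3) = 84; 84 < 36? NO
  n = 10: C(10, 3) = 120; 120 < 36? NO
The largest n with C(n, 3) < 36 is n = 7 (where E[X] = 35/36 ≈ 0.9722222). Hence R_6(3) > 7, i.e. R_6(3) ≥ 8.

Largest n = 7; hence R_6(3) > 7.


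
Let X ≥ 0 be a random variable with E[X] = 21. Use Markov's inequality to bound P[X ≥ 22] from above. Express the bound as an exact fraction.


μ = E[X] = 21, a = 22.
Markov: P[X ≥ 22] ≤ μ/a = (21)/22 = 21/22.
Numerically: ≈ 0.954545.
(Since a = 22 > μ = 21.000000, the bound 21/22 is < 1 and informative.)

P[X ≥ 22] ≤ 21/22 ≈ 0.954545.


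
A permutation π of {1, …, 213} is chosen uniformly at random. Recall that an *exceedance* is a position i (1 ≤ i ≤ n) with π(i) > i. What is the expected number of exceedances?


Write X = Σ_{i=1}^{213} X_i, where X_i = 1_{π(i) > i}.
For each fixed i, π(i) is uniform over {1, …, 213} (marginal of a uniform permutation), so P[π(i) > i] = (n − i)/n. Summing: Σ_{i=1}^{213} (n − i)/n = (0 + 1 + … + 212)/213 = 213(213 − 1)/(2·213) = (213 − 1)/2.
Hence E[X] = Σ_{i=1}^{213} (213 − i)/213 = 106 ≈ 106.0000.

E[X] = 106 = 106.0000.


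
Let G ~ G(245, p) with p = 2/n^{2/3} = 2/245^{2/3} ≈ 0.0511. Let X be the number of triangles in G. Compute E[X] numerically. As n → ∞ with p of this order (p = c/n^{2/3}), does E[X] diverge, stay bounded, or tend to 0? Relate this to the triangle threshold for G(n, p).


Number of potential triangles: C(245, 3) = 2421090.
Each occurs with probability p³ ≈ (0.0511)³ ≈ 1.33278e-04.
By linearity: E[X] = C(245, 3)·p³ ≈ 2421090 · 1.33278e-04 ≈ 322.678.
Since α = 2/3 < 1, p = c/n^{2/3} ≫ 1/n is above the triangle threshold p ~ 1/n. Asymptotically E[X] ~ (c³/6)·n^{3(1−α)} = (2³/6)·n^{1} → ∞; triangles are abundant w.h.p.

E[X] ≈ 322.678; in regime p = Θ(1/n^{2/3}) E[X] diverges (above the triangle threshold p ~ 1/n).


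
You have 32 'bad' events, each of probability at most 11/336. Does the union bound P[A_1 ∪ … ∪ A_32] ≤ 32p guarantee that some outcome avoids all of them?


Union bound: P[∪_{i=1}^{32} A_i] ≤ Σ_i P[A_i] ≤ 32·p = 32·(11/336) = 22/21.
Numerically: 22/21 ≈ 1.04762.
Is 22/21 < 1? NO.
Since the bound 22/21 is ≥ 1, the union bound is uninformative here; it does NOT by itself certify existence.

32·p = 22/21 ≈ 1.04762; existence NOT certified by the union bound.


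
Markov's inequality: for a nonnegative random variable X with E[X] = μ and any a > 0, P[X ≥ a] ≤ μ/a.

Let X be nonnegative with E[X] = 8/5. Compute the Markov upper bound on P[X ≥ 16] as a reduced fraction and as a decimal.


μ = E[X] = 8/5, a = 16.
Markov: P[X ≥ 16] ≤ μ/a = (8/5)/16 = 1/10.
Numerically: ≈ 0.10000.
(Since a = 16 > μ = 1.60000, the bound 1/10 is < 1 and informative.)

P[X ≥ 16] ≤ 1/10 ≈ 0.10000.


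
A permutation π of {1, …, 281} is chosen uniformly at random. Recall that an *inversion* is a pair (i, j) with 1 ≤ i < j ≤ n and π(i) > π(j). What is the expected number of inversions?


Write X = Σ X_I over the C(281, 2) = 39340 pairs i < j, with X_I the indicator of one inversion.
There are 39340 indicators.
For each fixed pair i < j, the values π(i) and π(j) are two distinct elements of {1, …, 281} in uniformly random order; by symmetry P[π(i) > π(j)] = 1/2.
By linearity: E[X] = 39340 · (1/2) = C(281, 2) · (1/2) = 39340/2 = 19670 ≈ 19670.000.

E[X] = 19670 = 19670.000.


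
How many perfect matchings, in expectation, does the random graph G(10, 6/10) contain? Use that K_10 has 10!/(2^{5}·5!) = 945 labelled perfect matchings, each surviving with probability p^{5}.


K_10 has 10!/(2^{5}·5!) = 945 labelled perfect matchings.
For each such perfect matching H, let X_H = 1 if all 5 edges of H are present in G. Then P[X_H = 1] = p^{5} = (3/5)^{5} = 243/3125.
By linearity of expectation: E[X] = Σ_H E[X_H] = 945 · p^{5} = 945 · 243/3125 = 45927/625.
Numerically: E[X] ≈ 73.483.

E[X] = 945 · (3/5)^{5} = 45927/625 ≈ 73.483.


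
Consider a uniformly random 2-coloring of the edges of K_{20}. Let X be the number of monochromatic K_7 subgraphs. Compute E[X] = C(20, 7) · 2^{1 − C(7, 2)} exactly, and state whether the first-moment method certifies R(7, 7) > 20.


E[X] = C(20, 7) · 2^{1 − 21} = 77520 · 2^{−20} = 77520/1048576.
As a reduced fraction: E[X] = 4845/65536 ≈ 0.074.
Is E[X] < 1? YES.
Since E[X] < 1, there exists a 2-coloring of K_{20} with no monochromatic K_7; hence R(7, 7) > 20.

E[X] = 4845/65536 ≈ 0.074; E[X] < 1, so R(7, 7) > 20.


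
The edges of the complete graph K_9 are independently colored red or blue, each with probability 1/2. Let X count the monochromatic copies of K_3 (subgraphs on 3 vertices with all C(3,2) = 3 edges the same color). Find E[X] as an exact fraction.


Let X = Σ_S X_S over the C(9, 3) = 84 subsets S of size 3, where X_S = 1 if the K_3 on S is monochromatic.
For a fixed S, the K_3 on S has C(3, 2) = 3 edges. P[all 3 edges red] = (1/2)^3, and likewise for blue, so P[monochromatic] = 2·(1/2)^3 = 2^{1 − 3} = 1/4.
By linearity of expectation: E[X] = C(9, 3) · 2^{1 − 3} = 84 · 1/4 = 21.
Numerically: E[X] ≈ 21.0000.

E[X] = C(9,3)·2^(1−C(3,2)) = 21 ≈ 21.0000.


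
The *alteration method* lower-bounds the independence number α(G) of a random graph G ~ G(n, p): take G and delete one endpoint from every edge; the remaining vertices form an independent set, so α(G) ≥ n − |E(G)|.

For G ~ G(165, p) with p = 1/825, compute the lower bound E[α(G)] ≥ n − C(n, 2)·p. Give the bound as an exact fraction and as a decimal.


E[|E(G)|] = C(165, 2)·p = 13530 · (1/825) = 82/5.
E[α(G)] ≥ n − E[|E(G)|] = 165 − 82/5 = 743/5.
Numerically: ≈ 148.600.
(This is only a lower bound; the true E[α(G)] may be larger.)

E[α(G)] ≥ 743/5 ≈ 148.600.


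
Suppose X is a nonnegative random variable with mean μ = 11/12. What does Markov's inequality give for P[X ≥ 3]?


μ = E[X] = 11/12, a = 3.
Markov: P[X ≥ 3] ≤ μ/a = (11/12)/3 = 11/36.
Numerically: ≈ 0.3056.
(Since a = 3 > μ = 0.9167, the bound 11/36 is < 1 and informative.)

P[X ≥ 3] ≤ 11/36 ≈ 0.3056.


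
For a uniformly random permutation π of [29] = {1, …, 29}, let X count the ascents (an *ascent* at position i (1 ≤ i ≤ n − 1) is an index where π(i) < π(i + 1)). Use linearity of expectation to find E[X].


Write X = Σ X_I over i = 1, …, 28, with X_I the indicator of one ascent.
There are 28 indicators.
For each fixed i, the pair (π(i), π(i+1)) is a uniformly random ordered pair of distinct values from {1, …, 29}; by symmetry P[π(i) < π(i+1)] = 1/2.
By linearity: E[X] = 28 · (1/2) = (29 − 1) · (1/2) = 14 ≈ 14.0000.

E[X] = 14 = 14.0000.


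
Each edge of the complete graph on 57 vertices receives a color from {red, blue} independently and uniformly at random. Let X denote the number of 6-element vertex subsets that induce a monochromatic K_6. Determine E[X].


Let X = Σ_S X_S over the C(57, 6) = 36288252 subsets S of size 6, where X_S = 1 if the K_6 on S is monochromatic.
For a fixed S, the K_6 on S has C(6, 2) = 15 edges. P[all 15 edges red] = (1/2)^15, and likewise for blue, so P[monochromatic] = 2·(1/2)^15 = 2^{1 − 15} = 1/16384.
By linearity: E[X] = C(57, 6) · 2^{1 − 15} = 36288252 · 1/16384 = 9072063/4096.
Numerically: E[X] ≈ 2214.859.

E[X] = C(57,6)·2^(1−C(6,2)) = 9072063/4096 ≈ 2214.859.


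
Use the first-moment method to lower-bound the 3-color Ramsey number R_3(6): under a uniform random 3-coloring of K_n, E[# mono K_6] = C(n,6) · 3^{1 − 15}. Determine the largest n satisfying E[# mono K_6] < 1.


We need C(n, 6) · 3^{1 − 15} < 1, i.e. C(n, 6) < 3^{15 − 1} = 4782969.
Check values of n near the boundary:
  n = 36: C(36, 6) = 1947792; 1947792 < 4782969? YES
  n = 37: C(37, 6) = 2324784; 2324784 < 4782969? YES
  n = 38: C(38, 6) = 2760681; 2760681 < 4782969? YES
  n = 39: C(39, 6) = 3262623; 3262623 < 4782969? YES
  n = 40: C(40, 6) = 3838380; 3838380 < 4782969? YES
  n = 41: C(41, 6) = 4496388; 4496388 < 4782969? YES
  n = 42: C(42, 6) = 5245786; 5245786 < 4782969? NO
  n = 43: C(43, 6) = 6096454; 6096454 < 4782969? NO
  n = 44: C(44, 6) = 7059052; 7059052 < 4782969? NO
The largest n with C(n, 6) < 4782969 is n = 41 (where E[X] = 1498796/1594323 ≈ 0.9400830). Hence R_3(6) > 41, i.e. R_3(6) ≥ 42.

Largest n = 41; hence R_3(6) > 41.


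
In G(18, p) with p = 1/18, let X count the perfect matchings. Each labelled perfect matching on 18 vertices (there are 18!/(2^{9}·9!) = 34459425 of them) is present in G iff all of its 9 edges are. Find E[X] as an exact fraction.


K_18 has 18!/(2^{9}·9!) = 34459425 labelled perfect matchings.
For each such perfect matching H, let X_H = 1 if all 9 edges of H are present in G. Then P[X_H = 1] = p^{9} = (1/18)^{9} = 1/198359290368.
By linearity: E[X] = Σ_H E[X_H] = 34459425 · p^{9} = 34459425 · 1/198359290368 = 425425/2448880128.
Numerically: E[X] ≈ 0.000173722.

E[X] = 34459425 · (1/18)^{9} = 425425/2448880128 ≈ 0.000173722.


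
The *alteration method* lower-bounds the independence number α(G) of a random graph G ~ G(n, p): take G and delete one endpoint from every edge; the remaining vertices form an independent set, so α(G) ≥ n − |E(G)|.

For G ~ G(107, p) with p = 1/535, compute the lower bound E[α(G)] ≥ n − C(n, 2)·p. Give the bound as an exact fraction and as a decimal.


E[|E(G)|] = C(107, 2)·p = 5671 · (1/535) = 53/5.
E[α(G)] ≥ n − E[|E(G)|] = 107 − 53/5 = 482/5.
Numerically: ≈ 96.40000.
(This is only a lower bound; the true E[α(G)] may be larger.)

E[α(G)] ≥ 482/5 ≈ 96.40000.


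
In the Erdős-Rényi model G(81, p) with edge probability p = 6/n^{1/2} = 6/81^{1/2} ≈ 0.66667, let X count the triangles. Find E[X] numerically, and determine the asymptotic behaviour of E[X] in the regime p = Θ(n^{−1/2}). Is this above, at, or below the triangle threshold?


Number of potential triangles: C(81, 3) = 85320.
Each occurs with probability p³ ≈ (0.66667)³ ≈ 2.9629630e-01.
By linearity: E[X] = C(81, 3)·p³ ≈ 85320 · 2.9629630e-01 ≈ 25280.00000.
Since α = 1/2 < 1, p = c/n^{1/2} ≫ 1/n is above the triangle threshold p ~ 1/n. Asymptotically E[X] ~ (c³/6)·n^{3(1−α)} = (6³/6)·n^{1.5} → ∞; triangles are abundant w.h.p.

E[X] ≈ 25280.00000; in regime p = Θ(1/n^{1/2}) E[X] diverges (above the triangle threshold p ~ 1/n).


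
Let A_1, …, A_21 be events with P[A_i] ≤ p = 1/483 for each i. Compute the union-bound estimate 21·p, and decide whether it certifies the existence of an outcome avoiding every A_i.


Union bound: P[∪_{i=1}^{21} A_i] ≤ Σ_i P[A_i] ≤ 21·p = 21·(1/483) = 1/23.
Numerically: 1/23 ≈ 0.0435.
Is 1/23 < 1? YES.
Since P[∪ A_i] ≤ 1/23 < 1, the complement has P[∩ A_i^c] ≥ 1 − 1/23 = 22/23 > 0, so some outcome avoids every A_i.

21·p = 1/23 ≈ 0.0435; existence CERTIFIED by the union bound.


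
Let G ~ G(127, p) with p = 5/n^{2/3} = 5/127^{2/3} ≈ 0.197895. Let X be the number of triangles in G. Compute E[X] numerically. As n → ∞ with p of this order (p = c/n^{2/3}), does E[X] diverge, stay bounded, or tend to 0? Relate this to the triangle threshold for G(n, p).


Number of potential triangles: C(127, 3) = 333375.
Each occurs with probability p³ ≈ (0.197895)³ ≈ 7.75001550e-03.
By linearity: E[X] = C(127, 3)·p³ ≈ 333375 · 7.75001550e-03 ≈ 2583.661417.
Since α = 2/3 < 1, p = c/n^{2/3} ≫ 1/n is above the triangle threshold p ~ 1/n. Asymptotically E[X] ~ (c³/6)·n^{3(1−α)} = (5³/6)·n^{1} → ∞; triangles are abundant w.h.p.

E[X] ≈ 2583.661417; in regime p = Θ(1/n^{2/3}) E[X] diverges (above the triangle threshold p ~ 1/n).


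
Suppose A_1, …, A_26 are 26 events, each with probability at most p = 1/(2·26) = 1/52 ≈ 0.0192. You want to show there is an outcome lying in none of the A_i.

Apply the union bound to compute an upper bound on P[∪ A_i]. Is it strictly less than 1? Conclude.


Union bound: P[∪_{i=1}^{26} A_i] ≤ Σ_i P[A_i] ≤ 26·p = 26·(1/52) = 1/2.
Numerically: 1/2 ≈ 0.5000.
Is 1/2 < 1? YES.
Since P[∪ A_i] ≤ 1/2 < 1, the complement has P[∩ A_i^c] ≥ 1 − 1/2 = 1/2 > 0, so some outcome avoids every A_i.

26·p = 1/2 ≈ 0.5000; existence CERTIFIED by the union bound.


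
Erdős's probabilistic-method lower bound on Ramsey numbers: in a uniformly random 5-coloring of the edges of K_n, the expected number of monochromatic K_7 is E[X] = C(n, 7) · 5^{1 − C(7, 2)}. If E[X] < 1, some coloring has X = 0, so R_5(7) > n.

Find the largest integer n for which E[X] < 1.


We need C(n, 7) · 5^{1 − 21} < 1, i.e. C(n, 7) < 5^{21 − 1} = 95367431640625.
Check values of n near the boundary:
  n = 337: C(337, 7) = 91989916924632; 91989916924632 < 95367431640625? YES
  n = 338: C(338, 7) = 93935323022736; 93935323022736 < 95367431640625? YES
  n = 339: C(339, 7) = 95915887062372; 95915887062372 < 95367431640625? NO
  n = 340: C(340, 7) = 97932136940560; 97932136940560 < 95367431640625? NO
  n = 341: C(341, 7) = 99984606876440; 99984606876440 < 95367431640625? NO
The largest n with C(n, 7) < 95367431640625 is n = 338 (where E[X] = 93935323022736/95367431640625 ≈ 0.9850). Hence R_5(7) > 338, i.e. R_5(7) ≥ 339.

Largest n = 338; hence R_5(7) > 338.


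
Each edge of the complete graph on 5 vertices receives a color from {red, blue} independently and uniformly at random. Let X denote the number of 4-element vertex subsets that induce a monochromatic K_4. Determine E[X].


Let X = Σ_S X_S over the C(5, 4) = 5 subsets S of size 4, where X_S = 1 if the K_4 on S is monochromatic.
For a fixed S, the K_4 on S has C(4, 2) = 6 edges. P[all 6 edges red] = (1/2)^6, and likewise for blue, so P[monochromatic] = 2·(1/2)^6 = 2^{1 − 6} = 1/32.
By linearity: E[X] = C(5, 4) · 2^{1 − 6} = 5 · 1/32 = 5/32.
Numerically: E[X] ≈ 0.156.

E[X] = C(5,4)·2^(1−C(4,2)) = 5/32 ≈ 0.156.


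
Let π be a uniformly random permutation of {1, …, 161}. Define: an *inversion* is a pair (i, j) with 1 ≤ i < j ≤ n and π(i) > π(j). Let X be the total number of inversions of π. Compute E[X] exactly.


Write X = Σ X_I over the C(161, 2) = 12880 pairs i < j, with X_I the indicator of one inversion.
There are 12880 indicators.
For each fixed pair i < j, the values π(i) and π(j) are two distinct elements of {1, …, 161} in uniformly random order; by symmetry P[π(i) > π(j)] = 1/2.
By linearity: E[X] = 12880 · (1/2) = C(161, 2) · (1/2) = 12880/2 = 6440 ≈ 6440.000000.

E[X] = 6440 = 6440.000000.


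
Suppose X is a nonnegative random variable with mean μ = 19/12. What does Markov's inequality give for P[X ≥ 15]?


μ = E[X] = 19/12, a = 15.
Markov: P[X ≥ 15] ≤ μ/a = (19/12)/15 = 19/180.
Numerically: ≈ 0.10556.
(Since a = 15 > μ = 1.58333, the bound 19/180 is < 1 and informative.)

P[X ≥ 15] ≤ 19/180 ≈ 0.10556.


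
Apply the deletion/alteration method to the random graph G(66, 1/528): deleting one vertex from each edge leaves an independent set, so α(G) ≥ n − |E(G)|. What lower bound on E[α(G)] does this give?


E[|E(G)|] = C(66, 2)·p = 2145 · (1/528) = 65/16.
E[α(G)] ≥ n − E[|E(G)|] = 66 − 65/16 = 991/16.
Numerically: ≈ 61.93750.
(This is only a lower bound; the true E[α(G)] may be larger.)

E[α(G)] ≥ 991/16 ≈ 61.93750.


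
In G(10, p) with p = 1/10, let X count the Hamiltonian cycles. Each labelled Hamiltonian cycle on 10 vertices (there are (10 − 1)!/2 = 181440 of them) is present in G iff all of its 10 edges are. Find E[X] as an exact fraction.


K_10 has (10 − 1)!/2 = 181440 labelled Hamiltonian cycles.
For each such Hamiltonian cycle H, let X_H = 1 if all 10 edges of H are present in G. Then P[X_H = 1] = p^{10} = (1/10)^{10} = 1/10000000000.
By linearity: E[X] = Σ_H E[X_H] = 181440 · p^{10} = 181440 · 1/10000000000 = 567/31250000.
Numerically: E[X] ≈ 1.8144e-05.

E[X] = 181440 · (1/10)^{10} = 567/31250000 ≈ 1.8144e-05.


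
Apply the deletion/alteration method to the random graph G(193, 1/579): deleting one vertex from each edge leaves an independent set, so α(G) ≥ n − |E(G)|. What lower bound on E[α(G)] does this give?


E[|E(G)|] = C(193, 2)·p = 18528 · (1/579) = 32.
E[α(G)] ≥ n − E[|E(G)|] = 193 − 32 = 161.
Numerically: ≈ 161.0000.
(This is only a lower bound; the true E[α(G)] may be larger.)

E[α(G)] ≥ 161 ≈ 161.0000.


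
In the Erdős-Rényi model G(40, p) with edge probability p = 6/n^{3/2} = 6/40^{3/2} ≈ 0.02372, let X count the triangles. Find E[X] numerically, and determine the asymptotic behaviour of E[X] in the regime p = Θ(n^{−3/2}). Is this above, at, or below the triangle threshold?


Number of potential triangles: C(40, 3) = 9880.
Each occurs with probability p³ ≈ (0.02372)³ ≈ 1.334086e-05.
By linearity: E[X] = C(40, 3)·p³ ≈ 9880 · 1.334086e-05 ≈ 0.1318.
Since α = 3/2 > 1, p = c/n^{3/2} = o(1/n) is below the triangle threshold p ~ 1/n. Asymptotically E[X] ~ (c³/6)·n^{3(1−α)} = (6³/6)·n^{-1.5} → 0, so by Markov's inequality G has no triangles w.h.p.

E[X] ≈ 0.1318; in regime p = Θ(1/n^{3/2}) E[X] tends to 0 (below the triangle threshold p ~ 1/n).


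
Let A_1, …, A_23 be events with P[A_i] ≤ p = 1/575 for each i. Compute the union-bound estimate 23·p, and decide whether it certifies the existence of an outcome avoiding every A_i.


Union bound: P[∪_{i=1}^{23} A_i] ≤ Σ_i P[A_i] ≤ 23·p = 23·(1/575) = 1/25.
Numerically: 1/25 ≈ 0.0400.
Is 1/25 < 1? YES.
Since P[∪ A_i] ≤ 1/25 < 1, the complement has P[∩ A_i^c] ≥ 1 − 1/25 = 24/25 > 0, so some outcome avoids every A_i.

23·p = 1/25 ≈ 0.0400; existence CERTIFIED by the union bound.


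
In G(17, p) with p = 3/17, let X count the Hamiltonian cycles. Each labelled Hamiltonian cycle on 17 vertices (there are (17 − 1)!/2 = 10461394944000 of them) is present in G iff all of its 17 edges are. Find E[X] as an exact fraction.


K_17 has (17 − 1)!/2 = 10461394944000 labelled Hamiltonian cycles.
For each such Hamiltonian cycle H, let X_H = 1 if all 17 edges of H are present in G. Then P[X_H = 1] = p^{17} = (3/17)^{17} = 129140163/827240261886336764177.
By linearity of expectation: E[X] = Σ_H E[X_H] = 10461394944000 · p^{17} = 10461394944000 · 129140163/827240261886336764177 = 1350986248275535872000/827240261886336764177.
Numerically: E[X] ≈ 1.633.

E[X] = 10461394944000 · (3/17)^{17} = 1350986248275535872000/827240261886336764177 ≈ 1.633.


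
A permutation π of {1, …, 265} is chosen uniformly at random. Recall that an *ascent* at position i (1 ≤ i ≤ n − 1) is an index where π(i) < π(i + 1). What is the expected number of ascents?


Write X = Σ X_I over i = 1, …, 264, with X_I the indicator of one ascent.
There are 264 indicators.
For each fixed i, the pair (π(i), π(i+1)) is a uniformly random ordered pair of distinct values from {1, …, 265}; by symmetry P[π(i) < π(i+1)] = 1/2.
By linearity: E[X] = 264 · (1/2) = (265 − 1) · (1/2) = 132 ≈ 132.0000.

E[X] = 132 = 132.0000.


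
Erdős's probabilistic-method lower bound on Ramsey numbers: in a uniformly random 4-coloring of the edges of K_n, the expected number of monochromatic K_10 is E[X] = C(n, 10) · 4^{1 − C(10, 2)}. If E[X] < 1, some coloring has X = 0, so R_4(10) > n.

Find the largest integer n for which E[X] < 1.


We need C(n, 10) · 4^{1 − 45} < 1, i.e. C(n, 10) < 4^{45 − 1} = 309485009821345068724781056.
Check values of n near the boundary:
  n = 2019: C(2019, 10) = 303322949179835278009229628; 303322949179835278009229628 < 309485009821345068724781056? YES
  n = 2020: C(2020, 10) = 304832018578739931133653656; 304832018578739931133653656 < 309485009821345068724781056? YES
  n = 2021: C(2021, 10) = 306347841644770462864800616; 306347841644770462864800616 < 309485009821345068724781056? YES
  n = 2022: C(2022, 10) = 307870445231474093395937796; 307870445231474093395937796 < 309485009821345068724781056? YES
  n = 2023: C(2023, 10) = 309399856285778485315440716; 309399856285778485315440716 < 309485009821345068724781056? YES
  n = 2024: C(2024, 10) = 310936101848269937576192656; 310936101848269937576192656 < 309485009821345068724781056? NO
  n = 2025: C(2025, 10) = 312479209053472269772600560; 312479209053472269772600560 < 309485009821345068724781056? NO
  n = 2026: C(2026, 10) = 314029205130126398094885285; 314029205130126398094885285 < 309485009821345068724781056? NO
The largest n with C(n, 10) < 309485009821345068724781056 is n = 2023 (where E[X] = 77349964071444621328860179/77371252455336267181195264 ≈ 1.000). Hence R_4(10) > 2023, i.e. R_4(10) ≥ 2024.

Largest n = 2023; hence R_4(10) > 2023.


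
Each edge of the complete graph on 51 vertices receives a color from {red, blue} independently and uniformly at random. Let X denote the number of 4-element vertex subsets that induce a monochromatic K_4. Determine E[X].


Let X = Σ_S X_S over the C(51, 4) = 249900 subsets S of size 4, where X_S = 1 if the K_4 on S is monochromatic.
For a fixed S, the K_4 on S has C(4, 2) = 6 edges. P[all 6 edges red] = (1/2)^6, and likewise for blue, so P[monochromatic] = 2·(1/2)^6 = 2^{1 − 6} = 1/32.
By linearity of expectation: E[X] = C(51, 4) · 2^{1 − 6} = 249900 · 1/32 = 62475/8.
Numerically: E[X] ≈ 7809.37500.

E[X] = C(51,4)·2^(1−C(4,2)) = 62475/8 ≈ 7809.37500.


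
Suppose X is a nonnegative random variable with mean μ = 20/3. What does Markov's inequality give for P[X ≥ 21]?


μ = E[X] = 20/3, a = 21.
Markov: P[X ≥ 21] ≤ μ/a = (20/3)/21 = 20/63.
Numerically: ≈ 0.317.
(Since a = 21 > μ = 6.667, the bound 20/63 is < 1 and informative.)

P[X ≥ 21] ≤ 20/63 ≈ 0.317.


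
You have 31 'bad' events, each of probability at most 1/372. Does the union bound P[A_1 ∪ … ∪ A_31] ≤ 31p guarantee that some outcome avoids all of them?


Union bound: P[∪_{i=1}^{31} A_i] ≤ Σ_i P[A_i] ≤ 31·p = 31·(1/372) = 1/12.
Numerically: 1/12 ≈ 0.08333.
Is 1/12 < 1? YES.
Since P[∪ A_i] ≤ 1/12 < 1, the complement has P[∩ A_i^c] ≥ 1 − 1/12 = 11/12 > 0, so some outcome avoids every A_i.

31·p = 1/12 ≈ 0.08333; existence CERTIFIED by the union bound.


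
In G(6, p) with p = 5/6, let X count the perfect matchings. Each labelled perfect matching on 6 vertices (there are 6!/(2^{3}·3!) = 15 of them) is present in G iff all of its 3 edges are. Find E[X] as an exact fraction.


K_6 has 6!/(2^{3}·3!) = 15 labelled perfect matchings.
For each such perfect matching H, let X_H = 1 if all 3 edges of H are present in G. Then P[X_H = 1] = p^{3} = (5/6)^{3} = 125/216.
By linearity of expectation: E[X] = Σ_H E[X_H] = 15 · p^{3} = 15 · 125/216 = 625/72.
Numerically: E[X] ≈ 8.6806.

E[X] = 15 · (5/6)^{3} = 625/72 ≈ 8.6806.


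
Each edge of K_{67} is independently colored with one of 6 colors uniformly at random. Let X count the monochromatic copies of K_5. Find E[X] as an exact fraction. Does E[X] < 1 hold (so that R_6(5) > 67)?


E[X] = C(67, 5) · 6^{1 − 10} = 9657648 · 6^{−9} = 9657648/10077696.
As a reduced fraction: E[X] = 67067/69984 ≈ 0.95832.
Is E[X] < 1? YES.
Since E[X] < 1, there exists a 6-coloring of K_{67} with no monochromatic K_5; hence R_6(5) > 67.

E[X] = 67067/69984 ≈ 0.95832; E[X] < 1, so R_6(5) > 67.


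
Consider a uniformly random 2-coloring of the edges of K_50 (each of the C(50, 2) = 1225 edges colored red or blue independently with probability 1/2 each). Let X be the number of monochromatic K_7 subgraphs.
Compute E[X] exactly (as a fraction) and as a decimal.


Let X = Σ_S X_S over the C(50, 7) = 99884400 subsets S of size 7, where X_S = 1 if the K_7 on S is monochromatic.
For a fixed S, the K_7 on S has C(7, 2) = 21 edges. P[all 21 edges red] = (1/2)^21, and likewise for blue, so P[monochromatic] = 2·(1/2)^21 = 2^{1 − 21} = 1/1048576.
Summing: E[X] = C(50, 7) · 2^{1 − 21} = 99884400 · 1/1048576 = 6242775/65536.
Numerically: E[X] ≈ 95.257.

E[X] = C(50,7)·2^(1−C(7,2)) = 6242775/65536 ≈ 95.257.


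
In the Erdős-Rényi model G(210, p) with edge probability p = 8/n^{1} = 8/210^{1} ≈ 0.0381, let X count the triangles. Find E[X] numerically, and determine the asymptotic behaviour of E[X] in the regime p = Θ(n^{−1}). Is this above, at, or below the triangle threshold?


Number of potential triangles: C(210, 3) = 1521520.
Each occurs with probability p³ ≈ (0.0381)³ ≈ 5.528561e-05.
By linearity: E[X] = C(210, 3)·p³ ≈ 1521520 · 5.528561e-05 ≈ 84.1182.
Here α = 1, so p = 8/n is exactly at the triangle threshold p ~ 1/n. Asymptotically E[X] → c³/6 = 8³/6 = 256/3 ≈ 85.3333, a bounded constant. In this regime the triangle count is asymptotically Poisson(c³/6).

E[X] ≈ 84.1182; in regime p = Θ(1/n^{1}) E[X] stays bounded (at the triangle threshold p ~ 1/n).


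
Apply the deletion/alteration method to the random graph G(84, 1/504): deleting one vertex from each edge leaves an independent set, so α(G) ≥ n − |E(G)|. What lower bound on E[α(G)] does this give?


E[|E(G)|] = C(84, 2)·p = 3486 · (1/504) = 83/12.
E[α(G)] ≥ n − E[|E(G)|] = 84 − 83/12 = 925/12.
Numerically: ≈ 77.083333.
(This is only a lower bound; the true E[α(G)] may be larger.)

E[α(G)] ≥ 925/12 ≈ 77.083333.


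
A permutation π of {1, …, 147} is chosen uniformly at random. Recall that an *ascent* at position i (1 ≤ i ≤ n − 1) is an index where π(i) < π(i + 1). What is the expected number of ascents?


Write X = Σ X_I over i = 1, …, 146, with X_I the indicator of one ascent.
There are 146 indicators.
For each fixed i, the pair (π(i), π(i+1)) is a uniformly random ordered pair of distinct values from {1, …, 147}; by symmetry P[π(i) < π(i+1)] = 1/2.
By linearity: E[X] = 146 · (1/2) = (147 − 1) · (1/2) = 73 ≈ 73.0000.

E[X] = 73 = 73.0000.


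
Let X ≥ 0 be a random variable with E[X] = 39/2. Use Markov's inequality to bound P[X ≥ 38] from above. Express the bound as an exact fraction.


μ = E[X] = 39/2, a = 38.
Markov: P[X ≥ 38] ≤ μ/a = (39/2)/38 = 39/76.
Numerically: ≈ 0.5132.
(Since a = 38 > μ = 19.5000, the bound 39/76 is < 1 and informative.)

P[X ≥ 38] ≤ 39/76 ≈ 0.5132.


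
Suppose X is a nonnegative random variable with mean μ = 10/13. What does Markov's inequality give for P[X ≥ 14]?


μ = E[X] = 10/13, a = 14.
Markov: P[X ≥ 14] ≤ μ/a = (10/13)/14 = 5/91.
Numerically: ≈ 0.054945.
(Since a = 14 > μ = 0.769231, the bound 5/91 is < 1 and informative.)

P[X ≥ 14] ≤ 5/91 ≈ 0.054945.


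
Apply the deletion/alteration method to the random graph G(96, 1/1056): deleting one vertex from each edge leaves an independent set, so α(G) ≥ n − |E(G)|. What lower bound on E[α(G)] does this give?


E[|E(G)|] = C(96, 2)·p = 4560 · (1/1056) = 95/22.
E[α(G)] ≥ n − E[|E(G)|] = 96 − 95/22 = 2017/22.
Numerically: ≈ 91.681818.
(This is only a lower bound; the true E[α(G)] may be larger.)

E[α(G)] ≥ 2017/22 ≈ 91.681818.


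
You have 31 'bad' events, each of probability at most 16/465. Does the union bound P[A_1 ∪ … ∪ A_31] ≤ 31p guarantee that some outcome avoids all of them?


Union bound: P[∪_{i=1}^{31} A_i] ≤ Σ_i P[A_i] ≤ 31·p = 31·(16/465) = 16/15.
Numerically: 16/15 ≈ 1.0667.
Is 16/15 < 1? NO.
Since the bound 16/15 is ≥ 1, the union bound is uninformative here; it does NOT by itself certify existence.

31·p = 16/15 ≈ 1.0667; existence NOT certified by the union bound.


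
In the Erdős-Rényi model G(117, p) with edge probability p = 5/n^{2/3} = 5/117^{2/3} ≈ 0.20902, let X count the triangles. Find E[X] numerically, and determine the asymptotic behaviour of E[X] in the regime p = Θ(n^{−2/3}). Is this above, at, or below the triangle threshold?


Number of potential triangles: C(117, 3) = 260130.
Each occurs with probability p³ ≈ (0.20902)³ ≈ 9.1314194e-03.
By linearity: E[X] = C(117, 3)·p³ ≈ 260130 · 9.1314194e-03 ≈ 2375.35613.
Since α = 2/3 < 1, p = c/n^{2/3} ≫ 1/n is above the triangle threshold p ~ 1/n. Asymptotically E[X] ~ (c³/6)·n^{3(1−α)} = (5³/6)·n^{1} → ∞; triangles are abundant w.h.p.

E[X] ≈ 2375.35613; in regime p = Θ(1/n^{2/3}) E[X] diverges (above the triangle threshold p ~ 1/n).


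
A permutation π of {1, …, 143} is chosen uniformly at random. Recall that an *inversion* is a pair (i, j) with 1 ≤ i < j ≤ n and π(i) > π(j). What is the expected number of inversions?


Write X = Σ X_I over the C(143, 2) = 10153 pairs i < j, with X_I the indicator of one inversion.
There are 10153 indicators.
For each fixed pair i < j, the values π(i) and π(j) are two distinct elements of {1, …, 143} in uniformly random order; by symmetry P[π(i) > π(j)] = 1/2.
By linearity: E[X] = 10153 · (1/2) = C(143, 2) · (1/2) = 10153/2 = 10153/2 ≈ 5076.50000.

E[X] = 10153/2 = 5076.50000.


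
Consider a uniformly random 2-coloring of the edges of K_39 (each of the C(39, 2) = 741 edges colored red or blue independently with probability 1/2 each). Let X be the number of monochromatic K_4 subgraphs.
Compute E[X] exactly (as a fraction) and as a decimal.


Let X = Σ_S X_S over the C(39, 4) = 82251 subsets S of size 4, where X_S = 1 if the K_4 on S is monochromatic.
For a fixed S, the K_4 on S has C(4, 2) = 6 edges. P[all 6 edges red] = (1/2)^6, and likewise for blue, so P[monochromatic] = 2·(1/2)^6 = 2^{1 − 6} = 1/32.
Summing: E[X] = C(39, 4) · 2^{1 − 6} = 82251 · 1/32 = 82251/32.
Numerically: E[X] ≈ 2570.34375.

E[X] = C(39,4)·2^(1−C(4,2)) = 82251/32 ≈ 2570.34375.


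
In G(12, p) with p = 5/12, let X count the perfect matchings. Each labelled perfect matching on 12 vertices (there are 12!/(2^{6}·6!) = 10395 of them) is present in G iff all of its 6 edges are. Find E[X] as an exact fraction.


K_12 has 12!/(2^{6}·6!) = 10395 labelled perfect matchings.
For each such perfect matching H, let X_H = 1 if all 6 edges of H are present in G. Then P[X_H = 1] = p^{6} = (5/12)^{6} = 15625/2985984.
Summing the indicators: E[X] = Σ_H E[X_H] = 10395 · p^{6} = 10395 · 15625/2985984 = 6015625/110592.
Numerically: E[X] ≈ 54.3948.

E[X] = 10395 · (5/12)^{6} = 6015625/110592 ≈ 54.3948.


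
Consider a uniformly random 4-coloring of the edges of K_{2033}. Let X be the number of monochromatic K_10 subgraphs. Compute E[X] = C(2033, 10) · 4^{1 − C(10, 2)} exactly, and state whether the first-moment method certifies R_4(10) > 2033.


E[X] = C(2033, 10) · 4^{1 − 45} = 325074373196988390113235240 · 4^{−44} = 325074373196988390113235240/309485009821345068724781056.
As a reduced fraction: E[X] = 40634296649623548764154405/38685626227668133590597632 ≈ 1.050372.
Is E[X] < 1? NO.
Since E[X] ≥ 1, the first-moment bound is inconclusive at n = 2033; it does NOT by itself certify R_4(10) > 2033.

E[X] = 40634296649623548764154405/38685626227668133590597632 ≈ 1.050372; E[X] ≥ 1; first-moment method inconclusive here.


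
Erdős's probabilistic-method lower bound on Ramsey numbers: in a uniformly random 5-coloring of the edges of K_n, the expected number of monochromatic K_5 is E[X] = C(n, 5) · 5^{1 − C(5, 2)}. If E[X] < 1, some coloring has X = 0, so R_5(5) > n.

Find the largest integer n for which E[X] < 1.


We need C(n, 5) · 5^{1 − 10} < 1, i.e. C(n, 5) < 5^{10 − 1} = 1953125.
Check values of n near the boundary:
  n = 45: C(45, 5) = 1221759; 1221759 < 1953125? YES
  n = 46: C(46, 5) = 1370754; 1370754 < 1953125? YES
  n = 47: C(47, 5) = 1533939; 1533939 < 1953125? YES
  n = 48: C(48, 5) = 1712304; 1712304 < 1953125? YES
  n = 49: C(49, 5) = 1906884; 1906884 < 1953125? YES
  n = 50: C(50, 5) = 2118760; 2118760 < 1953125? NO
  n = 51: C(51, 5) = 2349060; 2349060 < 1953125? NO
The largest n with C(n, 5) < 1953125 is n = 49 (where E[X] = 1906884/1953125 ≈ 0.976325). Hence R_5(5) > 49, i.e. R_5(5) ≥ 50.

Largest n = 49; hence R_5(5) > 49.
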